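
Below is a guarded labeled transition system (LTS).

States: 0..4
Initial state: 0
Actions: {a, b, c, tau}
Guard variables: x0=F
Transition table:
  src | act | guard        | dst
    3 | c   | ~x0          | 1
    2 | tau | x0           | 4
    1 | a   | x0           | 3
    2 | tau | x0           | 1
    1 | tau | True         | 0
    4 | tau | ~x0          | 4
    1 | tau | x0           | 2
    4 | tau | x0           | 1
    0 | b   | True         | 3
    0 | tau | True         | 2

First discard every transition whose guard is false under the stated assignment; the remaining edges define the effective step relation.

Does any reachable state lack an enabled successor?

Answer: DEADLOCK at state 2

Working:
Reachable = {0,1,2,3}
  0: b→3  tau→2  [deg 2]
  1: tau→0  [deg 1]
  2: ∅  [no exit]
  3: c→1  [deg 1]
witness 2: tau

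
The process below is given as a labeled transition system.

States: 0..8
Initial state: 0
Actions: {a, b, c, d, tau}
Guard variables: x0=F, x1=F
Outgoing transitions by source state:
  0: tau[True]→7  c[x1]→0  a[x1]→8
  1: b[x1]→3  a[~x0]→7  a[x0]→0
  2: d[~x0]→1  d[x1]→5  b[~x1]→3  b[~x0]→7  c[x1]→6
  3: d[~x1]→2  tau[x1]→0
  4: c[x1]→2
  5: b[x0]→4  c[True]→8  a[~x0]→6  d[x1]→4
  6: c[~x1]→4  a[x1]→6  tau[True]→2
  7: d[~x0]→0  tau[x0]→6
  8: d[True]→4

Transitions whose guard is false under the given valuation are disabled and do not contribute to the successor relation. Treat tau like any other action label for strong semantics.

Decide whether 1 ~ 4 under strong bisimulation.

Compute ~ classes (split until stable):
  round 0: {{0,1,2,3,4,5,6,7,8}}
  round 1: {{0},{1},{2},{3,7,8},{4},{5},{6}}
  round 2: {{0},{1},{2},{3},{4},{5},{6},{7},{8}}
Fixed point at round 3; 9 class(es).
1∈{1}, 4∈{4}

Answer: NOT BISIMILAR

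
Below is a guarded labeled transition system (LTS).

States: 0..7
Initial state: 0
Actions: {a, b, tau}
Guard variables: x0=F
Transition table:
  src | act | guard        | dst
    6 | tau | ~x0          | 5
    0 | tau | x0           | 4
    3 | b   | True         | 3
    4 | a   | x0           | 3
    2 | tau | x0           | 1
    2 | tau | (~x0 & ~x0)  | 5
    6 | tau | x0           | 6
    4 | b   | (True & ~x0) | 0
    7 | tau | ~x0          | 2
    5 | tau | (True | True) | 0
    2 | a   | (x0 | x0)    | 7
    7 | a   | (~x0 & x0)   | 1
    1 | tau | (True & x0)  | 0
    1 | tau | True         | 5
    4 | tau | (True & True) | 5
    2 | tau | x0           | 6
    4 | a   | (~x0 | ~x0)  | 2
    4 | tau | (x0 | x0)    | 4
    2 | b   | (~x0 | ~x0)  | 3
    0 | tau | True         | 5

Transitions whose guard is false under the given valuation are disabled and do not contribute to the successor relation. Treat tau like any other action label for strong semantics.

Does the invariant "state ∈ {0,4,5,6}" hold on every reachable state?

Answer: INVARIANT HOLDS

Working:
Allowed set {0,4,5,6}
Reach set: {0,5}
  0: safe
  5: safe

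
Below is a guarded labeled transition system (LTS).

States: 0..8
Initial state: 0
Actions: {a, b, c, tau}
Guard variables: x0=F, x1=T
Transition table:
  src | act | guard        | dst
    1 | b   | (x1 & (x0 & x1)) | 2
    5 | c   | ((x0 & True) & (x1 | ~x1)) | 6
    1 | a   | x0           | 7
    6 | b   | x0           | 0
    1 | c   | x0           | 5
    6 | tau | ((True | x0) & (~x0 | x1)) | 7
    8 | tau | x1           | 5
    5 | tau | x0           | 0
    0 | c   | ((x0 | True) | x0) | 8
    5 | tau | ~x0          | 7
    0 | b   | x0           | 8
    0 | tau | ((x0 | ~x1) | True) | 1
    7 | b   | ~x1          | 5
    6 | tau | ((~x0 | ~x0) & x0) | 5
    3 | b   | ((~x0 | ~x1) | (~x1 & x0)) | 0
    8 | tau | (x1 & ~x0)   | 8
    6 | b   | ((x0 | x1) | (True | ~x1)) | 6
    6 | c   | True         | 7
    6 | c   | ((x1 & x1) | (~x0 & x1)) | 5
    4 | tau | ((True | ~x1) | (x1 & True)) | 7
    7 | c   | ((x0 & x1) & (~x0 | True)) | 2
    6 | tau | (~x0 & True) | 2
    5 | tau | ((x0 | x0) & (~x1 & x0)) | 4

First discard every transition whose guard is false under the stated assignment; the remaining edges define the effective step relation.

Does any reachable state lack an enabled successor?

R = {0,1,5,7,8}
  0: c→8  tau→1  [deg 2]
  1: ∅  [STUCK]
  5: tau→7  [deg 1]
  7: ∅  [STUCK]
  8: tau→5  tau→8  [deg 2]
Path to 1: tau

Answer: DEADLOCK at state 1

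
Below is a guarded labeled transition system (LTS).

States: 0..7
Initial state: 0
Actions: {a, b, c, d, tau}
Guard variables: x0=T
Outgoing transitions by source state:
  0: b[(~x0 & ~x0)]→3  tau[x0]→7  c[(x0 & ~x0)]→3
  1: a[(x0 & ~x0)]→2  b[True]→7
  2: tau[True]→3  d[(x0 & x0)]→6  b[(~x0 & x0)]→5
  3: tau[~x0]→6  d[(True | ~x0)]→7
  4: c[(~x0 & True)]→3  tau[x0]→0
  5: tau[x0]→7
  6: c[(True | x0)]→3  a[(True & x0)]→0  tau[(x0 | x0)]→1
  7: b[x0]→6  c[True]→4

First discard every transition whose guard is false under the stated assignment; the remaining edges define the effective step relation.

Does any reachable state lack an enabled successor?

Answer: DEADLOCK-FREE

Working:
Reachable = {0,1,3,4,6,7}
  0: tau→7  [deg 1]
  1: b→7  [deg 1]
  3: d→7  [deg 1]
  4: tau→0  [deg 1]
  6: a→0  c→3  tau→1  [deg 3]
  7: b→6  c→4  [deg 2]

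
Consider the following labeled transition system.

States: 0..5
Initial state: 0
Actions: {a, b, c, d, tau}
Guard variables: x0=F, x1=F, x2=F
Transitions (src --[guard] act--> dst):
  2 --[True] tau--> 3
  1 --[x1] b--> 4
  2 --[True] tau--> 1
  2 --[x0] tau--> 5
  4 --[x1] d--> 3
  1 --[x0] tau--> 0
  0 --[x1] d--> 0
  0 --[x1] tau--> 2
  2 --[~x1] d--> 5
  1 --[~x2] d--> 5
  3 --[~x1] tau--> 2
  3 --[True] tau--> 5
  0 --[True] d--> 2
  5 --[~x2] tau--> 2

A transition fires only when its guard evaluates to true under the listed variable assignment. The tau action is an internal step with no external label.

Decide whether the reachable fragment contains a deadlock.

Answer: DEADLOCK-FREE

Analysis:
Reachable = {0,1,2,3,5}
  0: d→2  [1 exit(s)]
  1: d→5  [1 exit(s)]
  2: d→5  tau→1  tau→3  [3 exit(s)]
  3: tau→2  tau→5  [2 exit(s)]
  5: tau→2  [1 exit(s)]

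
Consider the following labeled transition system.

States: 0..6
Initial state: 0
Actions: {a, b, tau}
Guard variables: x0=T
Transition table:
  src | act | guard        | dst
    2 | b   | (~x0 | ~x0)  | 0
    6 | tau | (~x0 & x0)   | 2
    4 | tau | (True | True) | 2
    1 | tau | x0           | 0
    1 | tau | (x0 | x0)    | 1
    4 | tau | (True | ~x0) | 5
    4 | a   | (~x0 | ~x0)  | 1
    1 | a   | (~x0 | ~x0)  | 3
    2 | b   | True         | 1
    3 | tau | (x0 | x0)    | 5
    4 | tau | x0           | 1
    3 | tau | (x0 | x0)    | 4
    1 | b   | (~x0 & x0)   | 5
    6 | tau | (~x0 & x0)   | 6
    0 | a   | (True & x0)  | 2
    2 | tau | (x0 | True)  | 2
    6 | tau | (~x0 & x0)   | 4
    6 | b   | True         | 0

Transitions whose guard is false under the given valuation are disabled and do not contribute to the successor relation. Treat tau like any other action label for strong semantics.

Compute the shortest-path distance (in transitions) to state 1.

Answer: 2

Trace:
Layered search for 1:
  Layer 0: {0}
  Layer 1: {2}
  Layer 2: {1}
depth(1)=2, e.g. a·b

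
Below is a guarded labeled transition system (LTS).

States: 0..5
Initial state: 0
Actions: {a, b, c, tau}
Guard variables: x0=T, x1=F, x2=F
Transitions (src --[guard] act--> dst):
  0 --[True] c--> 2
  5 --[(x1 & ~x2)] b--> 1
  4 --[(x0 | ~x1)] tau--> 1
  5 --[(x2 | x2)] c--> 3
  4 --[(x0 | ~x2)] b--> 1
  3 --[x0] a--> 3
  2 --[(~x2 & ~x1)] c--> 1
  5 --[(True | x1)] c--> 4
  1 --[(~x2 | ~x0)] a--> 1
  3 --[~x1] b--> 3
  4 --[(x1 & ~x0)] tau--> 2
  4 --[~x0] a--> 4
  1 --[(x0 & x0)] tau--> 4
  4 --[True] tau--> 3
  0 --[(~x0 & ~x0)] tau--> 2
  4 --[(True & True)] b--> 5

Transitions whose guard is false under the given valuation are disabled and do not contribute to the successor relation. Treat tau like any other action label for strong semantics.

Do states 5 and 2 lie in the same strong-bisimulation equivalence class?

Answer: NOT BISIMILAR

Trace:
Compute ~ classes (split until stable):
  P[0] = {{0,1,2,3,4,5}}
  P[1] = {{0,2,5},{1},{3},{4}}
  P[2] = {{0},{1},{2},{3},{4},{5}}
6 equivalence class(es) (converged in 3)
class of 5: {5}; class of 2: {2}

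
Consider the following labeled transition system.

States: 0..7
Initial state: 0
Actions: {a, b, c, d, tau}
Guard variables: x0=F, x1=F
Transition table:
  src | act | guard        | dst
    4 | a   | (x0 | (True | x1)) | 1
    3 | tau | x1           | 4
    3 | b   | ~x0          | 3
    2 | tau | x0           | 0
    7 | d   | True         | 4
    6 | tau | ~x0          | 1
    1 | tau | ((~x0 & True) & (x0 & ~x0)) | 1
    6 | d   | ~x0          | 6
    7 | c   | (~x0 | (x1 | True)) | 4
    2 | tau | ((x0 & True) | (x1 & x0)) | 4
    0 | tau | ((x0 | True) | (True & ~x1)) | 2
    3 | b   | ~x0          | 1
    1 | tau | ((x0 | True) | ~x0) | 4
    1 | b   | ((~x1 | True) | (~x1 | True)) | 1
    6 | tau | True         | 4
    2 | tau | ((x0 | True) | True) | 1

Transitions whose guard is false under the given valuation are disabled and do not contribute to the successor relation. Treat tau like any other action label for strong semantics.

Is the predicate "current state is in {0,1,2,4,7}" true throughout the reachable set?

Answer: INVARIANT HOLDS

Analysis:
Safe = {0,1,2,4,7}
Reachable = {0,1,2,4}
  0: safe
  1: safe
  2: safe
  4: safe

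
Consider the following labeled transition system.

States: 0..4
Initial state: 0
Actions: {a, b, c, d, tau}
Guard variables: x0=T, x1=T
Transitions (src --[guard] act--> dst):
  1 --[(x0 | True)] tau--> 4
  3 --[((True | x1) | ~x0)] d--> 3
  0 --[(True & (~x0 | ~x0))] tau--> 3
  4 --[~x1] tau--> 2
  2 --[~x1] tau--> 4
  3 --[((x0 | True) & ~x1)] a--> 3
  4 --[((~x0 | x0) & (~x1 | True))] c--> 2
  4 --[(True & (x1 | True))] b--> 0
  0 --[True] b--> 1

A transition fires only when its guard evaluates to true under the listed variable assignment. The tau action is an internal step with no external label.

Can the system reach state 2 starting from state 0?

Answer: REACHABLE

Trace:
Guard filter leaves 5 enabled edge(s).
depth 0: {0}
depth 1: {1}  cumulative {0,1}
depth 2: {4}  cumulative {0,1,4}
depth 3: {2}  cumulative {0,1,2,4}
Reachable = {0,1,2,4}
trace reaching 2: b·tau·c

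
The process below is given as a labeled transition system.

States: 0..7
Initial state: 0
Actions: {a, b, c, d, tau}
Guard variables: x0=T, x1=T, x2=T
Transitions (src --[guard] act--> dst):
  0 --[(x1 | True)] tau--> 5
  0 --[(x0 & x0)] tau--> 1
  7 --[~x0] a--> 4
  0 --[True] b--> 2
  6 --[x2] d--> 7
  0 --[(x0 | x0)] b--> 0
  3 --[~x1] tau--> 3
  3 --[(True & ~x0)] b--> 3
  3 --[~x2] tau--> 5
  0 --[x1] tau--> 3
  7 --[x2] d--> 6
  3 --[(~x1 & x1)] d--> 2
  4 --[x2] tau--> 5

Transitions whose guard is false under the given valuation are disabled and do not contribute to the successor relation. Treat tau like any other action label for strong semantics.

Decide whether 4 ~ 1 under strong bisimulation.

Answer: NOT BISIMILAR

Working:
Bisimulation quotient by refinement:
  round 0: {{0,1,2,3,4,5,6,7}}
  round 1: {{0},{1,2,3,5},{4},{6,7}}
4 equivalence class(es) (converged in 2)
4∈{4}, 1∈{1,2,3,5}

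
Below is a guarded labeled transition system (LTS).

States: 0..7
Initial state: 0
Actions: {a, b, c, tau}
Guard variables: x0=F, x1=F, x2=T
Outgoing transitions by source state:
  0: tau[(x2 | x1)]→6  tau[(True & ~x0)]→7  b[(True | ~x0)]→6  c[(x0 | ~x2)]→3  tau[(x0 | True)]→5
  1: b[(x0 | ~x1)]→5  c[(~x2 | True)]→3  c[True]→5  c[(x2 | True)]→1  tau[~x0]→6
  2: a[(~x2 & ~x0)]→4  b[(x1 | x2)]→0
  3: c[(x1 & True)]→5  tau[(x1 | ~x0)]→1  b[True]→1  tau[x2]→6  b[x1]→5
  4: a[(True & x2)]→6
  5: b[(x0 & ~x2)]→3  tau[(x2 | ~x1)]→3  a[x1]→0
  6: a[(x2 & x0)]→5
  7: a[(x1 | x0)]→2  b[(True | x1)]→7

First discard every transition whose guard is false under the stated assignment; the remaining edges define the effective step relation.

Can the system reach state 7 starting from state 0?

Answer: REACHABLE

Trace:
Guard filter leaves 16 enabled edge(s).
L0 = {0}
L1 = {5,6,7}  cumulative {0,5,6,7}
L2 = {3}  cumulative {0,3,5,6,7}
L3 = {1}  cumulative {0,1,3,5,6,7}
R = {0,1,3,5,6,7}
trace reaching 7: tau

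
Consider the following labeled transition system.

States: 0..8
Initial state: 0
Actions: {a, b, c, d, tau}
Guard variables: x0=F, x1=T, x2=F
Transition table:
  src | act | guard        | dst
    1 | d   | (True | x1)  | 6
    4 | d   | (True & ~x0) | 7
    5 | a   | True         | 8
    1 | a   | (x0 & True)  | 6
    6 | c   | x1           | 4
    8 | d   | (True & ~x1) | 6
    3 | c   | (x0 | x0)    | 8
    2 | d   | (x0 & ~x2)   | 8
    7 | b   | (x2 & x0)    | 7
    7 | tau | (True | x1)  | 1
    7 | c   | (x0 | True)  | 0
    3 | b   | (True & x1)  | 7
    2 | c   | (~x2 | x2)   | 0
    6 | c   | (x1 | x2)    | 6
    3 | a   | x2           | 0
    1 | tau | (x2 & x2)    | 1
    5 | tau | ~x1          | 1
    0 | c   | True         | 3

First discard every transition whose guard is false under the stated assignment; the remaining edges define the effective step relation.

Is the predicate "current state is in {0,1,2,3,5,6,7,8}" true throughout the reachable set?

Answer: INVARIANT VIOLATED at state 4

Trace:
Safe = {0,1,2,3,5,6,7,8}
Reachable = {0,1,3,4,6,7}
  0: ✓
  1: ✓
  3: ✓
  4: VIOLATES
  6: ✓
  7: ✓
counterexample path to 4: c·b·tau·d·c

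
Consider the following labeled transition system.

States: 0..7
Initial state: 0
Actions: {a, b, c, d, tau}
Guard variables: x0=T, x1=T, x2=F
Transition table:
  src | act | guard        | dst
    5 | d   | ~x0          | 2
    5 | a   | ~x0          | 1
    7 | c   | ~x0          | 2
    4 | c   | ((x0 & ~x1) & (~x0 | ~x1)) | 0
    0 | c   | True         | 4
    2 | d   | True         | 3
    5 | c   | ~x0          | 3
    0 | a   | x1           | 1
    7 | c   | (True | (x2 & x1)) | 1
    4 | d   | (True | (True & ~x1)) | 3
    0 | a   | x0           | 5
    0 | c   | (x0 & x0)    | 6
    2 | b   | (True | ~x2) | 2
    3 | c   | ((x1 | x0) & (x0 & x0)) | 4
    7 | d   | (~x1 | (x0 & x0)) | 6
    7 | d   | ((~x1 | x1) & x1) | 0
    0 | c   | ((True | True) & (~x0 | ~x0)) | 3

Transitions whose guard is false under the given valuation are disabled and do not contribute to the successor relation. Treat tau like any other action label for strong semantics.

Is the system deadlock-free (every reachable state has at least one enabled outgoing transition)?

Reach set: {0,1,3,4,5,6}
  0: a→1  a→5  c→4  c→6  [deg 4]
  1: ∅  [STUCK]
  3: c→4  [deg 1]
  4: d→3  [deg 1]
  5: ∅  [STUCK]
  6: ∅  [STUCK]
Path to 1: a

Answer: DEADLOCK at state 1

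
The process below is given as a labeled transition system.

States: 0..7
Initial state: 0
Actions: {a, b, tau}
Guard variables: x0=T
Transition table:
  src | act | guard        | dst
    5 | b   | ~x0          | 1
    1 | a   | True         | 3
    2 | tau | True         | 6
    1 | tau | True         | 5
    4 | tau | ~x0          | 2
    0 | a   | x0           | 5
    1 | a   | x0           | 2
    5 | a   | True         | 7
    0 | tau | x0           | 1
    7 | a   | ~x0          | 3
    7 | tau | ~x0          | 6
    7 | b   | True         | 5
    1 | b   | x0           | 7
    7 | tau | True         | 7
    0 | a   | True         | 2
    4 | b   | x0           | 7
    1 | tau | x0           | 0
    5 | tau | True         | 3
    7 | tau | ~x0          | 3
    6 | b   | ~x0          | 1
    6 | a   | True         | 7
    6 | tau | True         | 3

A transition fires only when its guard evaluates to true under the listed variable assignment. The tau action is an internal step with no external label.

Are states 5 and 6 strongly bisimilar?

Refine partition for ~:
  P[0] = {{0,1,2,3,4,5,6,7}}
  P[1] = {{0,5,6},{1},{2},{3},{4},{7}}
  P[2] = {{0},{1},{2},{3},{4},{5,6},{7}}
Fixed point at round 3; 7 class(es).
[5]={5,6}  [6]={5,6}

Answer: BISIMILAR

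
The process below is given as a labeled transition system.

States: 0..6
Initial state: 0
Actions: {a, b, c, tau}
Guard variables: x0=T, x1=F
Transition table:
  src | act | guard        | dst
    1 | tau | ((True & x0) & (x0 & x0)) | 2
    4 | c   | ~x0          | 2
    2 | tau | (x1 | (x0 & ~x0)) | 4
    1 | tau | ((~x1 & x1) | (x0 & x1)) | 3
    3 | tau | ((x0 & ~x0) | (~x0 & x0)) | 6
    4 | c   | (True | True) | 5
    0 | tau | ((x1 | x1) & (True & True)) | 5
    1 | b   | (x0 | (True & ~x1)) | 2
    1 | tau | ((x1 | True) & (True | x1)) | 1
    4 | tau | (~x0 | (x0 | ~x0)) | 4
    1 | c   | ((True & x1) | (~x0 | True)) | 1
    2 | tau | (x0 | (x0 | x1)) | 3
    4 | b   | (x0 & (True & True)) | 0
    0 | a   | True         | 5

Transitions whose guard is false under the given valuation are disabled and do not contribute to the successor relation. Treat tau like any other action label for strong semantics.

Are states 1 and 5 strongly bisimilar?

Refine partition for ~:
  P[0] = {{0,1,2,3,4,5,6}}
  P[1] = {{0},{1,4},{2},{3,5,6}}
  P[2] = {{0},{1},{2},{3,5,6},{4}}
5 equivalence class(es) (converged in 3)
[1]={1}  [5]={3,5,6}

Answer: NOT BISIMILAR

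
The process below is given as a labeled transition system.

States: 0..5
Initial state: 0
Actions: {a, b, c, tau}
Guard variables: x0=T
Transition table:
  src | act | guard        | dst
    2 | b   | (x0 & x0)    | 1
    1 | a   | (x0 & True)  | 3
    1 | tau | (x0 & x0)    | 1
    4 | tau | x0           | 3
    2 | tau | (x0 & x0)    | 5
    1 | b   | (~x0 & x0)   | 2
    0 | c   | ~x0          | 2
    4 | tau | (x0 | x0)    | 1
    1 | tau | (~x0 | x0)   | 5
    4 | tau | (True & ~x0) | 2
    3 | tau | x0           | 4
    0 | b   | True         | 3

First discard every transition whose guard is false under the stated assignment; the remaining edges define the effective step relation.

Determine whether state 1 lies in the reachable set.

Answer: REACHABLE

Analysis:
After dropping false guards: 9 live edges.
Layer 0: {0}
Layer 1: {3}  total {0,3}
Layer 2: {4}  total {0,3,4}
Layer 3: {1}  total {0,1,3,4}
Layer 4: {5}  total {0,1,3,4,5}
Reachable = {0,1,3,4,5}
witness 1: b·tau·tau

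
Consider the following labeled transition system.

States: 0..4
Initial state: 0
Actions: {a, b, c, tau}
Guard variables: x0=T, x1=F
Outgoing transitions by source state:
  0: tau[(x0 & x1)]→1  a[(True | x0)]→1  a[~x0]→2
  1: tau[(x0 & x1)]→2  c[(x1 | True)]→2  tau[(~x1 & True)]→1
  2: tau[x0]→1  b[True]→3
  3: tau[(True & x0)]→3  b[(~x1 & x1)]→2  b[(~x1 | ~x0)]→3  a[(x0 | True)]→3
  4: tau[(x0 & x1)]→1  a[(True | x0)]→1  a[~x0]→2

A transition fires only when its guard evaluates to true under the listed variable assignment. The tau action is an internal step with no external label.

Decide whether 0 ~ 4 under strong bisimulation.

Bisimulation quotient by refinement:
  round 0: {{0,1,2,3,4}}
  round 1: {{0,4},{1},{2},{3}}
4 equivalence class(es) (converged in 2)
0∈{0,4}, 4∈{0,4}

Answer: BISIMILAR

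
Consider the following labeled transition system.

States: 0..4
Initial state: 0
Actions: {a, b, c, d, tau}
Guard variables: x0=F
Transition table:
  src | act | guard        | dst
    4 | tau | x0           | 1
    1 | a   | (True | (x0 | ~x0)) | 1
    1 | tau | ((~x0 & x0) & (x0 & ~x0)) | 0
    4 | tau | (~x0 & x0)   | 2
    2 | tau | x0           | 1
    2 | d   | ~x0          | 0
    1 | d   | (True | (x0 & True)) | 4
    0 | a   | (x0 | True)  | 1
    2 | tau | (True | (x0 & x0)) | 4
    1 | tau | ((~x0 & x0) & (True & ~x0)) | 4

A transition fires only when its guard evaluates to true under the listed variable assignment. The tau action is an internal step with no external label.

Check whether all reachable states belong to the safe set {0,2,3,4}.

Answer: INVARIANT VIOLATED at state 1

Trace:
Inv-set: {0,2,3,4}
R = {0,1,4}
  0: safe
  1: VIOLATES
  4: safe
witness against invariant: a → 1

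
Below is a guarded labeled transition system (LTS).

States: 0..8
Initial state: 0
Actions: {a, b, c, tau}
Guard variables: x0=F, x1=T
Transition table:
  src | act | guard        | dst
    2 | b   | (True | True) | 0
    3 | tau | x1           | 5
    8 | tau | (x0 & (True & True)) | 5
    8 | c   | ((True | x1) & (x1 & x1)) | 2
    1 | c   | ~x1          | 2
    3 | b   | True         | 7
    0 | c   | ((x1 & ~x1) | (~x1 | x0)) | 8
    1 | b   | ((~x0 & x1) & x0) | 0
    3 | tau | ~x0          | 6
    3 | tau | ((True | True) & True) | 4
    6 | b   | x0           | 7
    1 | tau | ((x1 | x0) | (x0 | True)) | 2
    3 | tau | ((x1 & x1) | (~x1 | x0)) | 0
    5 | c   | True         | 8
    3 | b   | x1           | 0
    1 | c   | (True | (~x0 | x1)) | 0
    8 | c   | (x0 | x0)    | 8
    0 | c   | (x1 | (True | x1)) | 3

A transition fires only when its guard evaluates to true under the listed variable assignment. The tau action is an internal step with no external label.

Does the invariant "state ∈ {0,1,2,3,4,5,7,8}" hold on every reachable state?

Safe = {0,1,2,3,4,5,7,8}
Reachable = {0,2,3,4,5,6,7,8}
  0: ok
  2: ok
  3: ok
  4: ok
  5: ok
  6: ✗ unsafe
  7: ok
  8: ok
counterexample path to 6: c·tau

Answer: INVARIANT VIOLATED at state 6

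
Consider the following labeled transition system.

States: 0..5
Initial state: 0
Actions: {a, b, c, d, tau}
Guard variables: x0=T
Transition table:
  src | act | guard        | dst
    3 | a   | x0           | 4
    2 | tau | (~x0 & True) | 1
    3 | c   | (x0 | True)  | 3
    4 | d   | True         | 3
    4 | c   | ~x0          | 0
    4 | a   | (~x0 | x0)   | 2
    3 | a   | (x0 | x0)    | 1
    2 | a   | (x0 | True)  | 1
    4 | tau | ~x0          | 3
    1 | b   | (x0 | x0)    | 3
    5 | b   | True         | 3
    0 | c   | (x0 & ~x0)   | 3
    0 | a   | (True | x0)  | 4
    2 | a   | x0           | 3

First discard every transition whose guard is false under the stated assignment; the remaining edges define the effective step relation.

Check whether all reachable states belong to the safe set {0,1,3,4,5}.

Answer: INVARIANT VIOLATED at state 2

Analysis:
Allowed set {0,1,3,4,5}
Reachable = {0,1,2,3,4}
  0: ✓
  1: ✓
  2: outside
  3: ✓
  4: ✓
witness against invariant: a·a → 2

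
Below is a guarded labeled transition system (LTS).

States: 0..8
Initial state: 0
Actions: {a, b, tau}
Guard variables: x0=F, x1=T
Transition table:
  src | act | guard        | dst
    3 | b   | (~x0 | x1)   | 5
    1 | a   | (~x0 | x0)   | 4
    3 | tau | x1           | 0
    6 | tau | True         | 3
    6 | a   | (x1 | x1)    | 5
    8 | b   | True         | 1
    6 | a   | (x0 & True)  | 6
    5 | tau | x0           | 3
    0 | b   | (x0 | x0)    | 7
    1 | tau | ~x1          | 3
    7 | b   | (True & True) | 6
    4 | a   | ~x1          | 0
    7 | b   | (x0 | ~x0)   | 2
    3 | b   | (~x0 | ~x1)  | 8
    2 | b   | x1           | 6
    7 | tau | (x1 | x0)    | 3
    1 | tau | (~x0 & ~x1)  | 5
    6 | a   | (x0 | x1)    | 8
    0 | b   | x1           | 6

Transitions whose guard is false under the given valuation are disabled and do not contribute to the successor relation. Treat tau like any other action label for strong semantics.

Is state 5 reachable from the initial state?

Answer: REACHABLE

Trace:
13 transition(s) survive guard evaluation.
L0 = {0}
L1 = {6}  cumulative {0,6}
L2 = {3,5,8}  cumulative {0,3,5,6,8}
L3 = {1}  cumulative {0,1,3,5,6,8}
L4 = {4}  cumulative {0,1,3,4,5,6,8}
R = {0,1,3,4,5,6,8}
witness 5: b·a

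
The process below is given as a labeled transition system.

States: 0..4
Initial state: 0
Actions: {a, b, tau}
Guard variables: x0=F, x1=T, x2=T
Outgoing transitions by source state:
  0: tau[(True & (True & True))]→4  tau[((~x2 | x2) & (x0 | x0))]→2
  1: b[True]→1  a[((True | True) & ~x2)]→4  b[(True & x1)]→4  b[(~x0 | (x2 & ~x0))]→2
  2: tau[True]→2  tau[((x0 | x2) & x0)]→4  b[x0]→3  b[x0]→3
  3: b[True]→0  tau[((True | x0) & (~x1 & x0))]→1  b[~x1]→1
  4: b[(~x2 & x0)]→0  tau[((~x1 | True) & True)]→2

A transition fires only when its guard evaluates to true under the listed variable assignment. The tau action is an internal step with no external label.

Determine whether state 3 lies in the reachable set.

Answer: UNREACHABLE

Trace:
7 transition(s) survive guard evaluation.
depth 0: {0}
depth 1: {4}  cumulative {0,4}
depth 2: {2}  cumulative {0,2,4}
Reachable = {0,2,4}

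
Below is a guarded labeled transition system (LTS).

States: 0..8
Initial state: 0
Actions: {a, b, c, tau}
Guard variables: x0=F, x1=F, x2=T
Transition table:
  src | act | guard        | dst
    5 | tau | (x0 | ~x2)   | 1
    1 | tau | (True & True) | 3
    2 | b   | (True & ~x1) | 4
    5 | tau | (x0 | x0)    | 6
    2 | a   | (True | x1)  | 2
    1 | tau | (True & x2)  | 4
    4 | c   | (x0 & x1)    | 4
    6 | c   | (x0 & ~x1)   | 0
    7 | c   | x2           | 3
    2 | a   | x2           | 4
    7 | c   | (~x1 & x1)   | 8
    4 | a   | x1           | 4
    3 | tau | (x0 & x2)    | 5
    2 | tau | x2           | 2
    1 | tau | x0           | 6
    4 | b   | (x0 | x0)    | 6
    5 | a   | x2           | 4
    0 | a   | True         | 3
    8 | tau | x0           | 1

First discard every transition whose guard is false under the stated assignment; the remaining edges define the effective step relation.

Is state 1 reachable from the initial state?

Answer: UNREACHABLE

Trace:
Guard filter leaves 9 enabled edge(s).
depth 0: {0}
depth 1: {3}  cumulative {0,3}
Reach set: {0,3}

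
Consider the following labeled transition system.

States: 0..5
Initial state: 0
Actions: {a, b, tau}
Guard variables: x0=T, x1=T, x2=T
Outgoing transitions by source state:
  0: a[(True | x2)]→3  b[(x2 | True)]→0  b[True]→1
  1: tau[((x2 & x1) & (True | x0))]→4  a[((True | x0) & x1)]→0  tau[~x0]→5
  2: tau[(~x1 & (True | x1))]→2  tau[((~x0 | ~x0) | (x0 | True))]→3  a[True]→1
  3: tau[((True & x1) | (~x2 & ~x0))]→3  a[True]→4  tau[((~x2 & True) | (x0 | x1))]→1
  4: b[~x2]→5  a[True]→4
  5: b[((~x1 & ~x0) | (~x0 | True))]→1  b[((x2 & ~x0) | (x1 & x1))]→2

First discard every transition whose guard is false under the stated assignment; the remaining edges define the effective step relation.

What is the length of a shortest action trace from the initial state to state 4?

BFS to 4:
  L0 = {0}
  L1 = {1,3}
  L2 = {4}
depth(4)=2, e.g. a·a

Answer: 2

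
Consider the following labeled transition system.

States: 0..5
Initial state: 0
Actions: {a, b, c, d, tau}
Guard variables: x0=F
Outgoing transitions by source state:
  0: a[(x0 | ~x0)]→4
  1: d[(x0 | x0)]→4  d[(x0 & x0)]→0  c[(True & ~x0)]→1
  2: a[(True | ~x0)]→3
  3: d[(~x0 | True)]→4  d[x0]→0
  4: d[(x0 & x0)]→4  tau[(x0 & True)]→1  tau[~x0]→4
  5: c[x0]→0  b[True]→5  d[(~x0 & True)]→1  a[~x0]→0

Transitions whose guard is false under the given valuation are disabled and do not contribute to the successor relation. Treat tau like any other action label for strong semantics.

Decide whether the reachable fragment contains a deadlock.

Answer: DEADLOCK-FREE

Working:
Reachable = {0,4}
  0: a→4  [1 out]
  4: tau→4  [1 out]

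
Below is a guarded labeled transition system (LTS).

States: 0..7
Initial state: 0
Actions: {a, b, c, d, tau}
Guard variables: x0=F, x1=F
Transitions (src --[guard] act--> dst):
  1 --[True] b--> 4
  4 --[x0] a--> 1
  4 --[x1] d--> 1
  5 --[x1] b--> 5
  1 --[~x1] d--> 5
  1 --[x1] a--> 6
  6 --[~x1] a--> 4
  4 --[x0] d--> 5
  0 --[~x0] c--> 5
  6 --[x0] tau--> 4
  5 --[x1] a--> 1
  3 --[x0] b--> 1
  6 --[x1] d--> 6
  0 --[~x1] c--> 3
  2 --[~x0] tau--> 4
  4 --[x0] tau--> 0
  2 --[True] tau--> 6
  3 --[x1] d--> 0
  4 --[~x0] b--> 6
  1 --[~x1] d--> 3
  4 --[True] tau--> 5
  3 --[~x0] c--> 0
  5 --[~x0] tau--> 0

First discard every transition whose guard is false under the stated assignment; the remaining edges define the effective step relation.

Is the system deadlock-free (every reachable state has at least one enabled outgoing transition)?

Answer: DEADLOCK-FREE

Analysis:
Reach set: {0,3,5}
  0: c→3  c→5  [2 exit(s)]
  3: c→0  [1 exit(s)]
  5: tau→0  [1 exit(s)]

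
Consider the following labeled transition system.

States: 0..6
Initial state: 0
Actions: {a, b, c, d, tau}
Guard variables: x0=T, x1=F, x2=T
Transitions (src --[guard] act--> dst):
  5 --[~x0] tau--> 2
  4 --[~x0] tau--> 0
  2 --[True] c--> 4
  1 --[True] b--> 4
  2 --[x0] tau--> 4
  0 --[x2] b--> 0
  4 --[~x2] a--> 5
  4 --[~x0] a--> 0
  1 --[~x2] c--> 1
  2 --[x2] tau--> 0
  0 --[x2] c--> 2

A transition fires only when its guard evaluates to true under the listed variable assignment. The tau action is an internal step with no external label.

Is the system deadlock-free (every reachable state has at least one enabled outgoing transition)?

Answer: DEADLOCK at state 4

Trace:
Reach set: {0,2,4}
  0: b→0  c→2  [2 exit(s)]
  2: c→4  tau→0  tau→4  [3 exit(s)]
  4: ∅  [deadlock]
Path to 4: c·c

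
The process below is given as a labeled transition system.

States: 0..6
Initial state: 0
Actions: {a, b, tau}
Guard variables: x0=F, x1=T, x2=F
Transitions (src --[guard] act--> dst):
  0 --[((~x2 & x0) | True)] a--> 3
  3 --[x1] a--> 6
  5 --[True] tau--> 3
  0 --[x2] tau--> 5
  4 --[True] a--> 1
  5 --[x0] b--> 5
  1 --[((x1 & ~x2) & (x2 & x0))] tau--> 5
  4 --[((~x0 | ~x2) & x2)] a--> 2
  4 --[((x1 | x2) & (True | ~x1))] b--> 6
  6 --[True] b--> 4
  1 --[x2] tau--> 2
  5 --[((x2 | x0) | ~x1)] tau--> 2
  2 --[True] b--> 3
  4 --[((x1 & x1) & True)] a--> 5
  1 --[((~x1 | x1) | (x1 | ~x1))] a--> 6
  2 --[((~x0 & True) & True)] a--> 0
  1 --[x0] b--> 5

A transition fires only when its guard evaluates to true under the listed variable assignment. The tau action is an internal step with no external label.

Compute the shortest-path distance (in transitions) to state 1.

BFS to 1:
  L0 = {0}
  L1 = {3}
  L2 = {6}
  L3 = {4}
  L4 = {1,5}
depth(1)=4, e.g. a·a·b·a

Answer: 4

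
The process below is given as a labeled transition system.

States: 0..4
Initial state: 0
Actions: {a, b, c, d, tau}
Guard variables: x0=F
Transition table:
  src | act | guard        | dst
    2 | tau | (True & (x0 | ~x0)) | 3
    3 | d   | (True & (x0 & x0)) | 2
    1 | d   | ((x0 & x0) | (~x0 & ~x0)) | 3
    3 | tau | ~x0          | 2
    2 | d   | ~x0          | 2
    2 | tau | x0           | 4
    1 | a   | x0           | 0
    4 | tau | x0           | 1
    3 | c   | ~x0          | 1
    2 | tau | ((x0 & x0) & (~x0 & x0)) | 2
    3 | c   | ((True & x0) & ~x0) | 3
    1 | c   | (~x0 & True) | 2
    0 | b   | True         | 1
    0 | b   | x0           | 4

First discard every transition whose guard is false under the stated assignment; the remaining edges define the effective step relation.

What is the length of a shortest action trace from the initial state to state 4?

Answer: UNREACHABLE

Analysis:
Breadth-first toward 4:
  L0 = {0}
  L1 = {1}
  L2 = {2,3}
4 never appears.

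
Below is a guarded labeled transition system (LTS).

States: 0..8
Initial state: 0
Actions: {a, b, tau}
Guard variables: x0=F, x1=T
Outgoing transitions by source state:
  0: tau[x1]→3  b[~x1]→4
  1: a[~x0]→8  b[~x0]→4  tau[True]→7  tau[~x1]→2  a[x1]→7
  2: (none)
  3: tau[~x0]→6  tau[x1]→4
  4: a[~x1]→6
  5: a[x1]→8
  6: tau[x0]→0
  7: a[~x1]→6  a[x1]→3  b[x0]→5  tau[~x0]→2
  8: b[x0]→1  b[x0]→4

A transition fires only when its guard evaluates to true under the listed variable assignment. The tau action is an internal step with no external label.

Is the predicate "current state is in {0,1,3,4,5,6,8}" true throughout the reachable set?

Safe = {0,1,3,4,5,6,8}
R = {0,3,4,6}
  0: safe
  3: safe
  4: safe
  6: safe

Answer: INVARIANT HOLDS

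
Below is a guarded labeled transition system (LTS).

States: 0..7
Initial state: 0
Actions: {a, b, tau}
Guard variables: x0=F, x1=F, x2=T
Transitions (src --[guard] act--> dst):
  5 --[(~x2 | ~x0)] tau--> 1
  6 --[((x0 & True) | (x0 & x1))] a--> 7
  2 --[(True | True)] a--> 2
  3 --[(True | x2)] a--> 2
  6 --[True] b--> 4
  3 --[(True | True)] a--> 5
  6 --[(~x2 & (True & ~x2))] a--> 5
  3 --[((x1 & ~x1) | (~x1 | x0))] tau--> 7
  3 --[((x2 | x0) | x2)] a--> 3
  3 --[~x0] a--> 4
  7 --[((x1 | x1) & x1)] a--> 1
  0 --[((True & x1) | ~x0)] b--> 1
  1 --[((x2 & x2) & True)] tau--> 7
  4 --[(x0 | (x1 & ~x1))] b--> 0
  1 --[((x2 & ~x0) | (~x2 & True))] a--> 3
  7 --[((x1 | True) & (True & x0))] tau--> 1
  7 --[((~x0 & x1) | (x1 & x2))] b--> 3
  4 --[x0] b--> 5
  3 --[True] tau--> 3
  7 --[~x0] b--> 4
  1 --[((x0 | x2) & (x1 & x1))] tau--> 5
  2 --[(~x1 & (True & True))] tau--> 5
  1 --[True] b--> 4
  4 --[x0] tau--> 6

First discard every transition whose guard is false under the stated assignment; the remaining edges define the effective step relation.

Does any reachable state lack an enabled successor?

R = {0,1,2,3,4,5,7}
  0: b→1  [deg 1]
  1: a→3  b→4  tau→7  [deg 3]
  2: a→2  tau→5  [deg 2]
  3: a→2  a→3  a→4  a→5  tau→3  tau→7  [deg 6]
  4: ∅  [no exit]
  5: tau→1  [deg 1]
  7: b→4  [deg 1]
trace reaching 4: b·b

Answer: DEADLOCK at state 4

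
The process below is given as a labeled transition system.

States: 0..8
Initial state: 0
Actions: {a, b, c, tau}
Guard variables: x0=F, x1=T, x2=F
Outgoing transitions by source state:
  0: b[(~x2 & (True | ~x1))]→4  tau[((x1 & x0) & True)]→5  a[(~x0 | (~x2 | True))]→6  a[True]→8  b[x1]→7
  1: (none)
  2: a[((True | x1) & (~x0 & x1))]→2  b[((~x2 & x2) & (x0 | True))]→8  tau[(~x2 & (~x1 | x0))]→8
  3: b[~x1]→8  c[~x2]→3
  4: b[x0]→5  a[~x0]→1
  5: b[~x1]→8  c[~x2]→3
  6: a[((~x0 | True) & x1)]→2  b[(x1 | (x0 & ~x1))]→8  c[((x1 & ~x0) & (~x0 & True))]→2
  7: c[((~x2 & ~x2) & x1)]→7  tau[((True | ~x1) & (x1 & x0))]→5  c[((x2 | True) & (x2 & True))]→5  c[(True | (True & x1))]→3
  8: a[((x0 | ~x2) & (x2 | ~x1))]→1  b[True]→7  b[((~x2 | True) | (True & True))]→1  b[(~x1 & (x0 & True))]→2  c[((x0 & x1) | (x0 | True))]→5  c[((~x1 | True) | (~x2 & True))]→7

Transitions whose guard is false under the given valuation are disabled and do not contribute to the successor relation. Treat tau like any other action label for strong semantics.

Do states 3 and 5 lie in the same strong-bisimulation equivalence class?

Refine partition for ~:
  P[0] = {{0,1,2,3,4,5,6,7,8}}
  P[1] = {{0},{1},{2,4},{3,5,7},{6},{8}}
  P[2] = {{0},{1},{2},{3,5,7},{4},{6},{8}}
7 equivalence class(es) (converged in 3)
3∈{3,5,7}, 5∈{3,5,7}

Answer: BISIMILAR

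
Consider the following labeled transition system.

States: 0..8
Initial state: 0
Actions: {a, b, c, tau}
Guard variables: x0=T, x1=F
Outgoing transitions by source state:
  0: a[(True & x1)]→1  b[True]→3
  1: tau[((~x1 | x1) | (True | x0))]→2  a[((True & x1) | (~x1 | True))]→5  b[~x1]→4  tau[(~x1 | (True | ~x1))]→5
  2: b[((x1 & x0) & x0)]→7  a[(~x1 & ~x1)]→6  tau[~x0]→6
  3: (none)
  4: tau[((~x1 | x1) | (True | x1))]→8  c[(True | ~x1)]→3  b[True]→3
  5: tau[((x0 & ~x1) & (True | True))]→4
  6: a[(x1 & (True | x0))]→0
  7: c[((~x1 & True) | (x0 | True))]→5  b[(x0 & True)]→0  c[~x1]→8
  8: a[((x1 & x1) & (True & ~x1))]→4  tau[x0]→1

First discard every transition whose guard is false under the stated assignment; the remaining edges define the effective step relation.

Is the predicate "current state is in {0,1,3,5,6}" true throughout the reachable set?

Answer: INVARIANT HOLDS

Analysis:
Inv-set: {0,1,3,5,6}
Reachable = {0,3}
  0: ok
  3: ok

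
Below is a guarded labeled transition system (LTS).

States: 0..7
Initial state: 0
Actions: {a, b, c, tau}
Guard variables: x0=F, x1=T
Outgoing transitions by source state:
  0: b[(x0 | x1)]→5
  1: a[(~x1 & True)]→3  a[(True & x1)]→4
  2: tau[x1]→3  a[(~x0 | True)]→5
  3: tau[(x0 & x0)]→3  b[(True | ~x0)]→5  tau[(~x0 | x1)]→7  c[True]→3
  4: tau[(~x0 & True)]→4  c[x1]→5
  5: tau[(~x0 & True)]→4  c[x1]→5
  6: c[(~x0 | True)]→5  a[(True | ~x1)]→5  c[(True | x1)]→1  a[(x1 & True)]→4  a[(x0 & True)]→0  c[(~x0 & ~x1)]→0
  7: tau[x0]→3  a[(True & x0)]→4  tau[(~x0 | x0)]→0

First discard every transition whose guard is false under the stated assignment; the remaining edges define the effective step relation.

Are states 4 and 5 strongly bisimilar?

Compute ~ classes (split until stable):
  P[0] = {{0,1,2,3,4,5,6,7}}
  P[1] = {{0},{1},{2},{3},{4,5},{6},{7}}
7 equivalence class(es) (converged in 2)
4∈{4,5}, 5∈{4,5}

Answer: BISIMILAR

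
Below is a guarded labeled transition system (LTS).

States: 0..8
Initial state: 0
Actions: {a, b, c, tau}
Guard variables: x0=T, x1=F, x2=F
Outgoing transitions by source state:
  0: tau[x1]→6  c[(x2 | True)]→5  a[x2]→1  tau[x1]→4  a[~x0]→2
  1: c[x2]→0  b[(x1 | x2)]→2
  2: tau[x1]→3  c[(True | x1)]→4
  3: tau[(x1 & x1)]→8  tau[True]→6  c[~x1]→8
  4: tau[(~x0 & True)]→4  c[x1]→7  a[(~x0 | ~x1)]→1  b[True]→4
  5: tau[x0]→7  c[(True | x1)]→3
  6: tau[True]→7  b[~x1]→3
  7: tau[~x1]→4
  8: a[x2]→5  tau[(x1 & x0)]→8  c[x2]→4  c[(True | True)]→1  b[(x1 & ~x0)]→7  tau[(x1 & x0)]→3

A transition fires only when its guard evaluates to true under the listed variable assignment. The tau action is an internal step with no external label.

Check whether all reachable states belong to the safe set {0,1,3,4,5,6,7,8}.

Safe = {0,1,3,4,5,6,7,8}
Reachable = {0,1,3,4,5,6,7,8}
  0: ✓
  1: ✓
  3: ✓
  4: ✓
  5: ✓
  6: ✓
  7: ✓
  8: ✓

Answer: INVARIANT HOLDS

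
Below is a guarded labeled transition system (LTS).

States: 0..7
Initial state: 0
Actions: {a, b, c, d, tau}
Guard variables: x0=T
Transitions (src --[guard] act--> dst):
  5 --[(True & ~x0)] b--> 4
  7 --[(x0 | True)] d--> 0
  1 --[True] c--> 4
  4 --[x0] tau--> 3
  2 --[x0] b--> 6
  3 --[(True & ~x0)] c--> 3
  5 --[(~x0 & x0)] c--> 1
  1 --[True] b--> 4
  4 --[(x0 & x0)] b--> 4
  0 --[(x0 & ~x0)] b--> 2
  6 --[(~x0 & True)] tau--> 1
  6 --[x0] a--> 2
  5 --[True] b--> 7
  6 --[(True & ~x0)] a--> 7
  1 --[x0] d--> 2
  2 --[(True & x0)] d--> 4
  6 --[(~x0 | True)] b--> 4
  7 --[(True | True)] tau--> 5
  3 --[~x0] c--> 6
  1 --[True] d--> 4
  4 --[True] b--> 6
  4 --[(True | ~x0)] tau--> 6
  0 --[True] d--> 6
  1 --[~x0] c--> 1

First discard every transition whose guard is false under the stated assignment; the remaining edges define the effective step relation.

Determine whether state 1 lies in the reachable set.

Answer: UNREACHABLE

Trace:
16 transition(s) survive guard evaluation.
depth 0: {0}
depth 1: {6}  cumulative {0,6}
depth 2: {2,4}  cumulative {0,2,4,6}
depth 3: {3}  cumulative {0,2,3,4,6}
Reach set: {0,2,3,4,6}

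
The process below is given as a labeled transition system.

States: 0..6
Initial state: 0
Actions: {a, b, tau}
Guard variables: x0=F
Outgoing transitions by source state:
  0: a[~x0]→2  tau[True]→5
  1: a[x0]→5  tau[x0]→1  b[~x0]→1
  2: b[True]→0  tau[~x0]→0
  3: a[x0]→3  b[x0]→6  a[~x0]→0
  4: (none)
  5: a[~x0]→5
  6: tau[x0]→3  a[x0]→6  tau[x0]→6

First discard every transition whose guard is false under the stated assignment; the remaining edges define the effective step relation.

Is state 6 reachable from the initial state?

Answer: UNREACHABLE

Analysis:
After dropping false guards: 7 live edges.
Layer 0: {0}
Layer 1: {2,5}  cumulative {0,2,5}
R = {0,2,5}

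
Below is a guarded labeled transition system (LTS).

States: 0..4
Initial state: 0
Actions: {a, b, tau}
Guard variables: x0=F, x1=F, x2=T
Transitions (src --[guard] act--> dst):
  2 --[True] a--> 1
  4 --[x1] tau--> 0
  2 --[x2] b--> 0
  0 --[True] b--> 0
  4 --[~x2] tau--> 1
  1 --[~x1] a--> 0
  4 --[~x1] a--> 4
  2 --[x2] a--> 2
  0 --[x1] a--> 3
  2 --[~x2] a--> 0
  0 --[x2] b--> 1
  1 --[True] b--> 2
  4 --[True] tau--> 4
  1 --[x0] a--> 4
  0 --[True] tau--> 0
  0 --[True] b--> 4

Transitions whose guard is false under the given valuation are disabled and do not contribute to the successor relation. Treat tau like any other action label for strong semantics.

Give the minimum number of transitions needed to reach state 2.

Answer: 2

Working:
BFS to 2:
  depth 0: {0}
  depth 1: {1,4}
  depth 2: {2}
depth(2)=2, e.g. b·b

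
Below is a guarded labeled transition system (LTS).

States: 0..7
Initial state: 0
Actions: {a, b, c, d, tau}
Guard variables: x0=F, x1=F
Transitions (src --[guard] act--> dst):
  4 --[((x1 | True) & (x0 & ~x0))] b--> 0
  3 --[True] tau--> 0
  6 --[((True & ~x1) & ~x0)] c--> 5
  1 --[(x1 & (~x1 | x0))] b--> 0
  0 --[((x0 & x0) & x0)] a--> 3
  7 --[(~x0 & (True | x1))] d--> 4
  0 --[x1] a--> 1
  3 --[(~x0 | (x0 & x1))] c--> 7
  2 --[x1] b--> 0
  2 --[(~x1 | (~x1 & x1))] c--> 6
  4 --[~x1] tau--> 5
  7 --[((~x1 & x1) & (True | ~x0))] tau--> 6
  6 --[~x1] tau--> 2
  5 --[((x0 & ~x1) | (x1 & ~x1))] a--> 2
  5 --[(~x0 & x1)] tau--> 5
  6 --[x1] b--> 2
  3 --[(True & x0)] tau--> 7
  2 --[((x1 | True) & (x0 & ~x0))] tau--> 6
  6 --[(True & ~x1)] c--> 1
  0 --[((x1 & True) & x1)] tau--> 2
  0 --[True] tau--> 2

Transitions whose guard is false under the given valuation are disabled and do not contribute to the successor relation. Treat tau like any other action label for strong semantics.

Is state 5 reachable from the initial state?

After dropping false guards: 9 live edges.
L0 = {0}
L1 = {2}  cumulative {0,2}
L2 = {6}  cumulative {0,2,6}
L3 = {1,5}  cumulative {0,1,2,5,6}
Reachable = {0,1,2,5,6}
trace reaching 5: tau·c·c

Answer: REACHABLE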